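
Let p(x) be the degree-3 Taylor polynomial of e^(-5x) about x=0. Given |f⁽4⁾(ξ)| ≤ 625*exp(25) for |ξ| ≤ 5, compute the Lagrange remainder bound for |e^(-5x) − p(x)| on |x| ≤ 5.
390625*exp(25)/24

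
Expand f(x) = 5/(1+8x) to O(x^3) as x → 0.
5 - 40*x + 320*x**2 + O(x**3)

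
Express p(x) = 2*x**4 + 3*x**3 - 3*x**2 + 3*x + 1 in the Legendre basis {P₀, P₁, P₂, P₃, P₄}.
(2/5)P₀ + (24/5)P₁ + (-6/7)P₂ + (6/5)P₃ + (16/35)P₄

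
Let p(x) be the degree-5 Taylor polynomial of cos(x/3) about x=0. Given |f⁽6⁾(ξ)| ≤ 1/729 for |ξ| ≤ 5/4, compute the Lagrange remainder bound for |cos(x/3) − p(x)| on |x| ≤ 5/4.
3125/429981696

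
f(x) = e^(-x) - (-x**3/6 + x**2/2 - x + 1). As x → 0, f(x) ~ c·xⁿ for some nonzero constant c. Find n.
4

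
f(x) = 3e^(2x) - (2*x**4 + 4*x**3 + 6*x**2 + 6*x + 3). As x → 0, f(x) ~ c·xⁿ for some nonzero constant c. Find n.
5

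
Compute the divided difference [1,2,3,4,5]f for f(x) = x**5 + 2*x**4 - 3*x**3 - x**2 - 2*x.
17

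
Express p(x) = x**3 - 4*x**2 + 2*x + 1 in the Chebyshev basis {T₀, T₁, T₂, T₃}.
-T₀ + (11/4)T₁ + (-2)T₂ + (1/4)T₃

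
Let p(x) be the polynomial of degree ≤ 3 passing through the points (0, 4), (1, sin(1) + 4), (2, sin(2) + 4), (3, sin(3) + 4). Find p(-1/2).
-35*sin(1)/16 - 5*sin(3)/16 + 21*sin(2)/16 + 4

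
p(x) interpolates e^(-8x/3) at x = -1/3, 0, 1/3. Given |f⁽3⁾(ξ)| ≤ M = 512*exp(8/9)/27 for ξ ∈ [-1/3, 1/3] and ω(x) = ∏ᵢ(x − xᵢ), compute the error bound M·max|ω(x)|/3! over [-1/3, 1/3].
512*sqrt(3)*exp(8/9)/19683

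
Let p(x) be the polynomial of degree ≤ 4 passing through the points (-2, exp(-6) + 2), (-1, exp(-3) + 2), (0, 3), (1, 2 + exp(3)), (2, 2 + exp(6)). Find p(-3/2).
((-5*exp(6) + 186 + 28*exp(3))*exp(6) + 35 + 140*exp(3))*exp(-6)/128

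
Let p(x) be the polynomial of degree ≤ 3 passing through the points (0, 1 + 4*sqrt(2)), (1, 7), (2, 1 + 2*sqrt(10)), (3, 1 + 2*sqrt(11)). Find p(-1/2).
-97/8 - 5*sqrt(11)/8 + 21*sqrt(10)/8 + 35*sqrt(2)/4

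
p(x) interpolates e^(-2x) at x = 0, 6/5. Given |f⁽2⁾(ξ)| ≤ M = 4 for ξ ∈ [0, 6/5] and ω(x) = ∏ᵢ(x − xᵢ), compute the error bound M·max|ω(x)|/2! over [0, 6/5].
18/25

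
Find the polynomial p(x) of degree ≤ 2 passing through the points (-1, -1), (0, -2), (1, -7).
-2*x**2 - 3*x - 2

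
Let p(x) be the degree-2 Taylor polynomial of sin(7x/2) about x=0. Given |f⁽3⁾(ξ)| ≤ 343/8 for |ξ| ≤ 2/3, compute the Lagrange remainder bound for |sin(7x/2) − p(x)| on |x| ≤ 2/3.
343/162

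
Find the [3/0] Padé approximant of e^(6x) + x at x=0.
36*x**3 + 18*x**2 + 7*x + 1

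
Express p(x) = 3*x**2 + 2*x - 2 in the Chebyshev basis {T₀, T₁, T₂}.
(-1/2)T₀ + (2)T₁ + (3/2)T₂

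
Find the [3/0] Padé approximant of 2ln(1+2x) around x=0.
4*x*(4*x**2 - 3*x + 3)/3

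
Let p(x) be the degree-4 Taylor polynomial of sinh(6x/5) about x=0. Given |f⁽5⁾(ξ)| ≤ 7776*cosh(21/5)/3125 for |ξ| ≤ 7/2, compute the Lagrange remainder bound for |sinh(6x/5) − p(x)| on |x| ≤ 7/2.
1361367*cosh(21/5)/125000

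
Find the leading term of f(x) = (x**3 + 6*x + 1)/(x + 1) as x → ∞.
x**2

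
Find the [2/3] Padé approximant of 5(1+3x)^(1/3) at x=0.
(35*x**2/2 + 20*x + 5)/(-x**3/6 + 3*x**2/2 + 3*x + 1)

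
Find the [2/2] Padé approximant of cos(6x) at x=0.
(1 - 15*x**2)/(3*x**2 + 1)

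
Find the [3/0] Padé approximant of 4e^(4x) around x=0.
128*x**3/3 + 32*x**2 + 16*x + 4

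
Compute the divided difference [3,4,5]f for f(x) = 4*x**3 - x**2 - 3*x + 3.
47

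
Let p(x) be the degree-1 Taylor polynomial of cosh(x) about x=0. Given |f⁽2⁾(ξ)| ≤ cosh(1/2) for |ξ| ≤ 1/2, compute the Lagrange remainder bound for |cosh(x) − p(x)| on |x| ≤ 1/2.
cosh(1/2)/8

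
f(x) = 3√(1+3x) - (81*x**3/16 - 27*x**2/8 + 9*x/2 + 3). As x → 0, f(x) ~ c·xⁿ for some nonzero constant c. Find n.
4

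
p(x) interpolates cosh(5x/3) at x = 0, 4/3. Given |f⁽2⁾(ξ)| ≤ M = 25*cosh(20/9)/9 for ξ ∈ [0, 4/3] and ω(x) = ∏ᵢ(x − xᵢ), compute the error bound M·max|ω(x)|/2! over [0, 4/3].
50*cosh(20/9)/81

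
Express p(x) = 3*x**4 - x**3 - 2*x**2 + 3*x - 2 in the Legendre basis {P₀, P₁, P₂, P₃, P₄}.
(-31/15)P₀ + (12/5)P₁ + (8/21)P₂ + (-2/5)P₃ + (24/35)P₄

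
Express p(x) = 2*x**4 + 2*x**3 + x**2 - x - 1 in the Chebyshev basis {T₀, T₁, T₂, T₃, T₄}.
(1/4)T₀ + (1/2)T₁ + (3/2)T₂ + (1/2)T₃ + (1/4)T₄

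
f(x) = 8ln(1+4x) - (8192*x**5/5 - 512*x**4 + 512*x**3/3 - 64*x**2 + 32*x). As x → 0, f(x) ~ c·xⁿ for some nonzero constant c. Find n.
6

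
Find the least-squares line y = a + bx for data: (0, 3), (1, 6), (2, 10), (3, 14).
a = 27/10, b = 37/10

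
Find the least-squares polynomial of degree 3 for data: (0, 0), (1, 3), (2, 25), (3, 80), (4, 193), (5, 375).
1/126 + (185/756)x + (-11/126)x² + (325/108)x³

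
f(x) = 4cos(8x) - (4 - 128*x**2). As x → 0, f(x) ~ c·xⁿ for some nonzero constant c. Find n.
4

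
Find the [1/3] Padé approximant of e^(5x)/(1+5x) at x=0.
(15*x/8 + 1)/(875*x**3/48 - 25*x**2/2 + 15*x/8 + 1)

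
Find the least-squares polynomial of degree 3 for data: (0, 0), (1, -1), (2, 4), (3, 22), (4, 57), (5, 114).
11/126 + (-2393/756)x + (235/252)x² + (23/27)x³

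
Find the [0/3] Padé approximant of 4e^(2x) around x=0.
4/(-4*x**3/3 + 2*x**2 - 2*x + 1)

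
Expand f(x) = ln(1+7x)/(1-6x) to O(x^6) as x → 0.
7*x + 35*x**2/2 + 658*x**3/3 + 2863*x**4/4 + 76559*x**5/10 + O(x**6)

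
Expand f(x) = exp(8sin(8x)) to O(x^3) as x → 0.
1 + 64*x + 2048*x**2 + O(x**3)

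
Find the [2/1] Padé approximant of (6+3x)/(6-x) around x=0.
(x/2 + 1)/(1 - x/6)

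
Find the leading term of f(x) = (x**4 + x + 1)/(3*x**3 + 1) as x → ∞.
x/3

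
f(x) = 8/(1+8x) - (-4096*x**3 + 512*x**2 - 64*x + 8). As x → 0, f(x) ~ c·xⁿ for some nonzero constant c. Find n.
4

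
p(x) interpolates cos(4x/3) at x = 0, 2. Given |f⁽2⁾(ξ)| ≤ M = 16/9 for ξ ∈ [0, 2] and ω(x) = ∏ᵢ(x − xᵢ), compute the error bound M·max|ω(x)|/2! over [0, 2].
8/9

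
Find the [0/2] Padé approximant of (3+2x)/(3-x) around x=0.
1/(2*x**2/3 - x + 1)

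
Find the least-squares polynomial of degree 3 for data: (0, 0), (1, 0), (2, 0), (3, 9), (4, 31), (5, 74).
1/14 + (107/84)x + (-19/7)x² + (13/12)x³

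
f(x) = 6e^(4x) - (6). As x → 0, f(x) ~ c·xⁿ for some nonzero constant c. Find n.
1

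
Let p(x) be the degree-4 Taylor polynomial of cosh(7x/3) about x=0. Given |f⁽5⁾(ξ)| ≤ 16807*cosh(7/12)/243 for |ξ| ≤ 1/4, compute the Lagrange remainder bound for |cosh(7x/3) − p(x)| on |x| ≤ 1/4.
16807*cosh(7/12)/29859840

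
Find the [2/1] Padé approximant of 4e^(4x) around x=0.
(32*x**2/3 + 32*x/3 + 4)/(1 - 4*x/3)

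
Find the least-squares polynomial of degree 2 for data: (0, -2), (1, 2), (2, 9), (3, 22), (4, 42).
-11/7 + (-2/35)x + (19/7)x²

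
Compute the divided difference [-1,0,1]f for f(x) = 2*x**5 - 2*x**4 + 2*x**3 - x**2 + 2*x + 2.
-3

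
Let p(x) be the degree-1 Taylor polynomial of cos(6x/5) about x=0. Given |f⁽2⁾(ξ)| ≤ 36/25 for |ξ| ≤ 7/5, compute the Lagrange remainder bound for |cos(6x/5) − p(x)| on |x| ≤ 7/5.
882/625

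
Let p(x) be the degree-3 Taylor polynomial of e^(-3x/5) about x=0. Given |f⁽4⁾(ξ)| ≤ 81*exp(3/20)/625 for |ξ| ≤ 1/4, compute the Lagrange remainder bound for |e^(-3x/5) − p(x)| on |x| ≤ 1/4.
27*exp(3/20)/1280000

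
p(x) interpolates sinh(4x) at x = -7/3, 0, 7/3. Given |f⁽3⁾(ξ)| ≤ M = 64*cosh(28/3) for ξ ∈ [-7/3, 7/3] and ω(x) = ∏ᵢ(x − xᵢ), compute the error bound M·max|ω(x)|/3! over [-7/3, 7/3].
21952*sqrt(3)*cosh(28/3)/729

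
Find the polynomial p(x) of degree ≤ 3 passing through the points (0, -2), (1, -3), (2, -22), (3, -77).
-3*x**3 + 2*x - 2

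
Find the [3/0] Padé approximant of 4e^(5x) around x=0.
250*x**3/3 + 50*x**2 + 20*x + 4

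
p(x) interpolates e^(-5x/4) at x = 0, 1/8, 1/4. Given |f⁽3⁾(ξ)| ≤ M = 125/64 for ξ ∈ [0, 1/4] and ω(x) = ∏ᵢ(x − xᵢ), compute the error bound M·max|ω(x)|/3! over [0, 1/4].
125*sqrt(3)/884736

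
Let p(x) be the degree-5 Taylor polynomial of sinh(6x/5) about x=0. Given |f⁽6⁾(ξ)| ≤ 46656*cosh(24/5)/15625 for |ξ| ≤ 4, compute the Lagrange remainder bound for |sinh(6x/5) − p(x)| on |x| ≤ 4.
1327104*cosh(24/5)/78125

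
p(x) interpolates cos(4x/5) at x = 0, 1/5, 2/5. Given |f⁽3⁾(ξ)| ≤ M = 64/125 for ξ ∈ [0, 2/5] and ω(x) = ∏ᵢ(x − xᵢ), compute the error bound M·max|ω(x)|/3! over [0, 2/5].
64*sqrt(3)/421875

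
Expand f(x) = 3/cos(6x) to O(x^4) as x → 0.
3 + 54*x**2 + O(x**4)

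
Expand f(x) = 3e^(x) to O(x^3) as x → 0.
3 + 3*x + 3*x**2/2 + O(x**3)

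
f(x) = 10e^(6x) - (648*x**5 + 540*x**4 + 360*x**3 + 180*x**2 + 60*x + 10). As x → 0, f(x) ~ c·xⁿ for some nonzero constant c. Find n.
6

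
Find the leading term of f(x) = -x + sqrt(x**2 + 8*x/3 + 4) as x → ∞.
4/3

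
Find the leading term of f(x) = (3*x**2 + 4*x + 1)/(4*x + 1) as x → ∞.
3*x/4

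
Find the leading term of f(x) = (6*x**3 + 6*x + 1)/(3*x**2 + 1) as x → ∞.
2*x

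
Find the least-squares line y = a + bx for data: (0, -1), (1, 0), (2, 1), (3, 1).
a = -4/5, b = 7/10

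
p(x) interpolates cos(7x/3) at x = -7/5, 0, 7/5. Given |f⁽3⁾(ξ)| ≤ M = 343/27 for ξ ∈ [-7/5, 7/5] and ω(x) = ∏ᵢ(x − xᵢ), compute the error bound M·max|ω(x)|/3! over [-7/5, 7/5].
117649*sqrt(3)/91125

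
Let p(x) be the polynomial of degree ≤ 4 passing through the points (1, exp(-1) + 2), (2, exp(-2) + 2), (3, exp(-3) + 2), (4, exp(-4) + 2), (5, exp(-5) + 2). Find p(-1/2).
(-2772*exp(3) - 1540*e + 315 + 2970*exp(2) + 256*exp(5) + 1155*exp(4))*exp(-5)/128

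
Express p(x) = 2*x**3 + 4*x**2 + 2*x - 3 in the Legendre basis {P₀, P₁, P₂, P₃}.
(-5/3)P₀ + (16/5)P₁ + (8/3)P₂ + (4/5)P₃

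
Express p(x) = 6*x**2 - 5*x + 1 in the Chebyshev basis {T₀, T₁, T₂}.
(4)T₀ + (-5)T₁ + (3)T₂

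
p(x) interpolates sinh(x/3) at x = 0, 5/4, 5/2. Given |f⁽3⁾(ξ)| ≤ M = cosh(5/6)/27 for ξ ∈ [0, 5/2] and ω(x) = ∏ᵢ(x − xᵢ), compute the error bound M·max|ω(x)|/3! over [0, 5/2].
125*sqrt(3)*cosh(5/6)/46656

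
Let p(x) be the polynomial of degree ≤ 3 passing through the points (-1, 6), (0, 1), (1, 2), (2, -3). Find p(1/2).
3/2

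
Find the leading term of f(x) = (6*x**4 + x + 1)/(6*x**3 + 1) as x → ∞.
x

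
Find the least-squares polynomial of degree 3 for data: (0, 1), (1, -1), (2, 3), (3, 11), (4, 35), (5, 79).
44/63 + (85/378)x + (-115/63)x² + (53/54)x³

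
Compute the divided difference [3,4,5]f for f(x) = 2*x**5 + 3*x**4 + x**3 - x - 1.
1623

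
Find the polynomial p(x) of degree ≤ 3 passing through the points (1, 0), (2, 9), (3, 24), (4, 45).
3*x**2 - 3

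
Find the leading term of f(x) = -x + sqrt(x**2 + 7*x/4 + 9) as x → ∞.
7/8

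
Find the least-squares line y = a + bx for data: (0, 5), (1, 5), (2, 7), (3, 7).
a = 24/5, b = 4/5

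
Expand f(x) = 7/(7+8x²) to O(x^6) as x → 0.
1 - 8*x**2/7 + 64*x**4/49 + O(x**6)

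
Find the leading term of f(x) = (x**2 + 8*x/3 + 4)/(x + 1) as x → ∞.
x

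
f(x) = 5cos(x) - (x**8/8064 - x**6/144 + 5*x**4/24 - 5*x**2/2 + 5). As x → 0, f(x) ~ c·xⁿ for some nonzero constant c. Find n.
10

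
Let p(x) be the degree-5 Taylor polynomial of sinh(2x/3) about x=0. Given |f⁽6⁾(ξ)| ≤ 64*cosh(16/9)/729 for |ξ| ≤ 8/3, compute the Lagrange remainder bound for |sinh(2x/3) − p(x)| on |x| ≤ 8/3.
1048576*cosh(16/9)/23914845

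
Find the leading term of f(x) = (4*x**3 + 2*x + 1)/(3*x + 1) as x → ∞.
4*x**2/3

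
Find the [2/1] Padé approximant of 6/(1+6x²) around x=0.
6 - 36*x**2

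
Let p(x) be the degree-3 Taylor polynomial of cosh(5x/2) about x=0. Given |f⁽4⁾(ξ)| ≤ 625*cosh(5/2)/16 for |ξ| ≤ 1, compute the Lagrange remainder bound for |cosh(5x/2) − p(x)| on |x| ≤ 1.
625*cosh(5/2)/384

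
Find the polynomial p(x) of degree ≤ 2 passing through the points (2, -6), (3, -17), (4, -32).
-2*x**2 - x + 4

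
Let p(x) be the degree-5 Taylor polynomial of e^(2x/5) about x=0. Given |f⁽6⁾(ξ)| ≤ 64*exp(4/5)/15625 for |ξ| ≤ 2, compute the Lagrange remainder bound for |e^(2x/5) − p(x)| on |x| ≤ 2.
256*exp(4/5)/703125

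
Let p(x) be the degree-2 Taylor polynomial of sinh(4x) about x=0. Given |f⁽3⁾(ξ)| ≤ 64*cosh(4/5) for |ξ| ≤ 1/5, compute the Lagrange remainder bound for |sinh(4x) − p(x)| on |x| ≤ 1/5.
32*cosh(4/5)/375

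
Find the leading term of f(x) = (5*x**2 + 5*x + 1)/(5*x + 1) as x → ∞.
x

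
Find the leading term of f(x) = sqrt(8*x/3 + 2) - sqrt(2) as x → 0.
2*sqrt(2)*x/3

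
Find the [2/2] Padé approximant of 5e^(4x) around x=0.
(20*x**2/3 + 10*x + 5)/(4*x**2/3 - 2*x + 1)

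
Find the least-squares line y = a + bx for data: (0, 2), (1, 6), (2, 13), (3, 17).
a = 17/10, b = 26/5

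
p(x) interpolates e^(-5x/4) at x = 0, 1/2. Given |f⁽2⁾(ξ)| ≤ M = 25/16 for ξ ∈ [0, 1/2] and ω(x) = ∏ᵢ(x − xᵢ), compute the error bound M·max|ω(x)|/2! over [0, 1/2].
25/512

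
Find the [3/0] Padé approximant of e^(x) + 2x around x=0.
x**3/6 + x**2/2 + 3*x + 1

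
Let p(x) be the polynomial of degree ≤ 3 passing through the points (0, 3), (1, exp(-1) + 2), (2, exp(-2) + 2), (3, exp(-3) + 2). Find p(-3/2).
(-189*exp(2) - 35 + 135*e + 137*exp(3))*exp(-3)/16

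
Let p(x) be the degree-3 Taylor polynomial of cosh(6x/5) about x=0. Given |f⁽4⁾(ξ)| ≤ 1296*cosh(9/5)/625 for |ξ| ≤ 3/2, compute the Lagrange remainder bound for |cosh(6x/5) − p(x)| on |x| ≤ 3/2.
2187*cosh(9/5)/5000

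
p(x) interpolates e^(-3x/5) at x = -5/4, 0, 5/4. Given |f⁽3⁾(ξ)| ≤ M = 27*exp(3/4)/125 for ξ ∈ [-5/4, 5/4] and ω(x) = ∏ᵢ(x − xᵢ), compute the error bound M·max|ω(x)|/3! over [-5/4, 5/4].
sqrt(3)*exp(3/4)/64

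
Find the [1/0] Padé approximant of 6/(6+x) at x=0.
1 - x/6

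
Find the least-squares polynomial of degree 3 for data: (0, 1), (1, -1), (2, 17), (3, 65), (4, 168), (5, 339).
11/14 + (-293/84)x + (-5/14)x² + (35/12)x³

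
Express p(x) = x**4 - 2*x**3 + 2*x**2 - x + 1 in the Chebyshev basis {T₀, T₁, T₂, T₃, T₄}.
(19/8)T₀ + (-5/2)T₁ + (3/2)T₂ + (-1/2)T₃ + (1/8)T₄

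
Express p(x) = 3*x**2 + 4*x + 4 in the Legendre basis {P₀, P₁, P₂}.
(5)P₀ + (4)P₁ + (2)P₂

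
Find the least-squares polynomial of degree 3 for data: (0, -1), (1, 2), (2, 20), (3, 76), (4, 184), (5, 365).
-109/126 + (-5/756)x + (-185/252)x² + (83/27)x³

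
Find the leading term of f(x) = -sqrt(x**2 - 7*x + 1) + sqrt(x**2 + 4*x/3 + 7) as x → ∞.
25/6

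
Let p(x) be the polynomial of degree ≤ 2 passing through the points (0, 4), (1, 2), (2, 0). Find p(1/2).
3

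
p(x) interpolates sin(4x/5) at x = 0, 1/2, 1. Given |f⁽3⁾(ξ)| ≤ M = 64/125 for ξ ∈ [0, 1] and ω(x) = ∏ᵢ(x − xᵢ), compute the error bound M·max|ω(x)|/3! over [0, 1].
8*sqrt(3)/3375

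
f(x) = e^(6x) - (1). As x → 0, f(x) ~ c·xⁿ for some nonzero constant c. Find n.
1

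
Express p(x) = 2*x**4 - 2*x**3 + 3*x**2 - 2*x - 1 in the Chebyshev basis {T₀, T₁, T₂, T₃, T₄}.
(5/4)T₀ + (-7/2)T₁ + (5/2)T₂ + (-1/2)T₃ + (1/4)T₄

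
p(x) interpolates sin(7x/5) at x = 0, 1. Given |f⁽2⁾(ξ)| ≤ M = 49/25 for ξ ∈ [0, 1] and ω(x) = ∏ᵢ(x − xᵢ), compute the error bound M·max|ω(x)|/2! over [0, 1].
49/200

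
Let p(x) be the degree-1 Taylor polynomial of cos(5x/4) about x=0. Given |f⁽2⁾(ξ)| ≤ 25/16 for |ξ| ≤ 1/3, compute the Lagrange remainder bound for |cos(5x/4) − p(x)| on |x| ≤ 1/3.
25/288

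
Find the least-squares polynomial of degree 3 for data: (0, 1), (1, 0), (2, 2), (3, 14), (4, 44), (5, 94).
145/126 + (-1165/756)x + (-64/63)x² + (109/108)x³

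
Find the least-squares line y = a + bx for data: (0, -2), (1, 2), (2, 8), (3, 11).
a = -2, b = 9/2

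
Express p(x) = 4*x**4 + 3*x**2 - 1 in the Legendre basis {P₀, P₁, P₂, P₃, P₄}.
(4/5)P₀ + (30/7)P₂ + (32/35)P₄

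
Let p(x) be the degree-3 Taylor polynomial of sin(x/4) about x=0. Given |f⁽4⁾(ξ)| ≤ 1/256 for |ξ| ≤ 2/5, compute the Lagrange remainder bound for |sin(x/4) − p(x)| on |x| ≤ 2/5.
1/240000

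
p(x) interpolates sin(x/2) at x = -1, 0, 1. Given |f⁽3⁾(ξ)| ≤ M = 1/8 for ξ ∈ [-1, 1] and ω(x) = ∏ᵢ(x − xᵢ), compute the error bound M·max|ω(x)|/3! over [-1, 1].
sqrt(3)/216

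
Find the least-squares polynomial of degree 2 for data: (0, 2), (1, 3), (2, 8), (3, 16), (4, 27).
66/35 + (-19/70)x + (23/14)x²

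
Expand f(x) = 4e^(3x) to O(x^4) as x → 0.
4 + 12*x + 18*x**2 + 18*x**3 + O(x**4)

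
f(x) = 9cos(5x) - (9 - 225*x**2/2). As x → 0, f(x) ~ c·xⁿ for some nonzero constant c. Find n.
4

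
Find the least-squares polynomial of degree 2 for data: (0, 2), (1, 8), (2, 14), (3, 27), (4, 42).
83/35 + (193/70)x + (25/14)x²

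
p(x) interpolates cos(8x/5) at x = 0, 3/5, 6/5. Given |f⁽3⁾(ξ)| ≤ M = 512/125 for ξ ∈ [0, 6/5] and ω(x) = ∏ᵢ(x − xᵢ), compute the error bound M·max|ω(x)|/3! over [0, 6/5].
512*sqrt(3)/15625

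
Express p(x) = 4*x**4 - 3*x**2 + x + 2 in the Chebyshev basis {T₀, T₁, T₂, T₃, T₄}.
(2)T₀ + T₁ + (1/2)T₂ + (1/2)T₄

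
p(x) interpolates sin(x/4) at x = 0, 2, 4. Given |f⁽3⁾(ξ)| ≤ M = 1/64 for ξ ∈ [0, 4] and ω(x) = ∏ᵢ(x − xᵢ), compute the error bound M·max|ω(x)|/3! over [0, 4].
sqrt(3)/216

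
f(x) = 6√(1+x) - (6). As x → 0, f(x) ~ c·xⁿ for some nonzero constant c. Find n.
1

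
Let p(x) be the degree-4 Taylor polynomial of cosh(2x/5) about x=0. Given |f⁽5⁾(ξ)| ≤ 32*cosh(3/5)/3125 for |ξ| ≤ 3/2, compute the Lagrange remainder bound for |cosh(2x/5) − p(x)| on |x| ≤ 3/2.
81*cosh(3/5)/125000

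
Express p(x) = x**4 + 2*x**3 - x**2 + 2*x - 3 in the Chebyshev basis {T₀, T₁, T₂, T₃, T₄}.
(-25/8)T₀ + (7/2)T₁ + (1/2)T₃ + (1/8)T₄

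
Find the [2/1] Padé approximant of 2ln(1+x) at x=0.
x*(x + 6)/(3*(2*x/3 + 1))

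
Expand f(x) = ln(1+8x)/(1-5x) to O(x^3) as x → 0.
8*x + 8*x**2 + O(x**3)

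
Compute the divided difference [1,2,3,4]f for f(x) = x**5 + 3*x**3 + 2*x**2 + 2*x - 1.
68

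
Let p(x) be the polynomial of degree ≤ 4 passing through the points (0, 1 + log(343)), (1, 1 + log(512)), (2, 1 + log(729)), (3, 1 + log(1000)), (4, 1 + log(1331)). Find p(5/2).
1 + log(405*11**(113/128)*3**(7/32)*5**(13/32)*7**(9/128)/11)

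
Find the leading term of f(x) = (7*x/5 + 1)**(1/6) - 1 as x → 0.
7*x/30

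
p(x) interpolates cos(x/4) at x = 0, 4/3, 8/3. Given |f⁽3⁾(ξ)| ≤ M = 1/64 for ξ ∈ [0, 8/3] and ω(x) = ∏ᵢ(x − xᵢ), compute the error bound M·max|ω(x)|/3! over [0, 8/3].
sqrt(3)/729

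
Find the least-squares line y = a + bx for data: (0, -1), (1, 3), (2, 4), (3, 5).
a = -1/10, b = 19/10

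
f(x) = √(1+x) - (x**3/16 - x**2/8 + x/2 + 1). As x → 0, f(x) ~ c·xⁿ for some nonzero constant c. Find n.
4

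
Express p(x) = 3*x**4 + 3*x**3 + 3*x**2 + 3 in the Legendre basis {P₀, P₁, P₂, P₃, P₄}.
(23/5)P₀ + (9/5)P₁ + (26/7)P₂ + (6/5)P₃ + (24/35)P₄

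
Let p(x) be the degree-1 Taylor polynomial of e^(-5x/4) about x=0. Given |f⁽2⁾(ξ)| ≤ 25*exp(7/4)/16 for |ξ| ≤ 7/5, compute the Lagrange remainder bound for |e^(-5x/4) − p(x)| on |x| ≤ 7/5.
49*exp(7/4)/32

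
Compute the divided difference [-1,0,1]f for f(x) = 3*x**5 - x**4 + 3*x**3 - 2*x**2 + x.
-3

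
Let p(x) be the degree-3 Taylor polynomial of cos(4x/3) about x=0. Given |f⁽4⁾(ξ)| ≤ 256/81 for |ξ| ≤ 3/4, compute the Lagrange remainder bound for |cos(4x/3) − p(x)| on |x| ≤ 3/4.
1/24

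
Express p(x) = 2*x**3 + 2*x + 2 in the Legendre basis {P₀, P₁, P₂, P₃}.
(2)P₀ + (16/5)P₁ + (4/5)P₃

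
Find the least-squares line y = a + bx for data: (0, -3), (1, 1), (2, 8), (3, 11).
a = -31/10, b = 49/10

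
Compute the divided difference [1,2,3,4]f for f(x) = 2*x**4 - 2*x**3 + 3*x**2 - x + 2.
18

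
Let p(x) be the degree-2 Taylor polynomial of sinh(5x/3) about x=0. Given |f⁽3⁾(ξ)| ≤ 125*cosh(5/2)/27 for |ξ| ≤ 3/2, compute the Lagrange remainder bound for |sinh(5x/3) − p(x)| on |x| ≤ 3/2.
125*cosh(5/2)/48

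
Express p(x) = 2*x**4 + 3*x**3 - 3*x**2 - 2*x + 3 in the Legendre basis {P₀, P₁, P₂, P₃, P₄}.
(12/5)P₀ + (-1/5)P₁ + (-6/7)P₂ + (6/5)P₃ + (16/35)P₄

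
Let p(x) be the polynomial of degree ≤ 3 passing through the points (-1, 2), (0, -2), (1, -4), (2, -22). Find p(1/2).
-17/8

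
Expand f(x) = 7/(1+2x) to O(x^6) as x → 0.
7 - 14*x + 28*x**2 - 56*x**3 + 112*x**4 - 224*x**5 + O(x**6)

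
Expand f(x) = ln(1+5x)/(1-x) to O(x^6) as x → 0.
5*x - 15*x**2/2 + 205*x**3/6 - 1465*x**4/12 + 6035*x**5/12 + O(x**6)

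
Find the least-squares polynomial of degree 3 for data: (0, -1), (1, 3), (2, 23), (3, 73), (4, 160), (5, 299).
-41/42 + (-241/252)x + (121/42)x² + (67/36)x³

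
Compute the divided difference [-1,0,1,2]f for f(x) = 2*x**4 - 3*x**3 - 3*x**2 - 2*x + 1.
1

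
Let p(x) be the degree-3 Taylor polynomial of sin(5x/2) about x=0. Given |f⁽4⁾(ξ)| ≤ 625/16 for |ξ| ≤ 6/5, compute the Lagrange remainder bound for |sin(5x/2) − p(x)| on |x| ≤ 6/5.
27/8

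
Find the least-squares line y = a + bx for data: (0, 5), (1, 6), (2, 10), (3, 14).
a = 41/10, b = 31/10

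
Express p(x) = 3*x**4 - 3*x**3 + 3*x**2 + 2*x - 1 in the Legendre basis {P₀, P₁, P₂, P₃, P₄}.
(3/5)P₀ + (1/5)P₁ + (26/7)P₂ + (-6/5)P₃ + (24/35)P₄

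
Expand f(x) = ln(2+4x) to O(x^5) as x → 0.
log(2) + 2*x - 2*x**2 + 8*x**3/3 - 4*x**4 + O(x**5)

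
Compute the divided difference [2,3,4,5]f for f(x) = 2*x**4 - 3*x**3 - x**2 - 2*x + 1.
25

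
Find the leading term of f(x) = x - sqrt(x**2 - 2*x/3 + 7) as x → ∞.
1/3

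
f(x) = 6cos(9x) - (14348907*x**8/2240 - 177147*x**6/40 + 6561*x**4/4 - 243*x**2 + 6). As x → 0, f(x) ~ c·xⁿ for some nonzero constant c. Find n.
10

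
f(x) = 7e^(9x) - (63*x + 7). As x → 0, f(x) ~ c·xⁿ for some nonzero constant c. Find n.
2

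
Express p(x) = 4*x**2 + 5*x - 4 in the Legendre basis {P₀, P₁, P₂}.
(-8/3)P₀ + (5)P₁ + (8/3)P₂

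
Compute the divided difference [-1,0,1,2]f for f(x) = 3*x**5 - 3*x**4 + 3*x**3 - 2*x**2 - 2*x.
12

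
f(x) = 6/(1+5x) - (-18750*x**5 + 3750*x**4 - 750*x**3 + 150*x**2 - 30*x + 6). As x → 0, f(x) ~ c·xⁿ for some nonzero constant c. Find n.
6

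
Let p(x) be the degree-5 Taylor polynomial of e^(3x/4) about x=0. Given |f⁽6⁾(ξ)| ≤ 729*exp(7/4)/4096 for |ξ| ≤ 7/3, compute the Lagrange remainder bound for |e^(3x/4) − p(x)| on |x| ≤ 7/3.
117649*exp(7/4)/2949120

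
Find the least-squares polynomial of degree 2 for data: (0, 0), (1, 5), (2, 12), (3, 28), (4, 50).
19/35 + (1/70)x + (43/14)x²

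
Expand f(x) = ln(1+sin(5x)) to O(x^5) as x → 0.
5*x - 25*x**2/2 + 125*x**3/6 - 625*x**4/12 + O(x**5)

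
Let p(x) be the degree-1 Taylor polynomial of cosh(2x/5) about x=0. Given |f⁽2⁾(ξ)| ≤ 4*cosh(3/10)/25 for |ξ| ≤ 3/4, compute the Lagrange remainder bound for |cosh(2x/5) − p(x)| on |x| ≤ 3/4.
9*cosh(3/10)/200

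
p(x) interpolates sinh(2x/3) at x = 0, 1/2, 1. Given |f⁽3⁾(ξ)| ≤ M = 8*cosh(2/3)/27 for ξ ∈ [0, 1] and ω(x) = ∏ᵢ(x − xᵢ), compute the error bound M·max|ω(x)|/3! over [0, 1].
sqrt(3)*cosh(2/3)/729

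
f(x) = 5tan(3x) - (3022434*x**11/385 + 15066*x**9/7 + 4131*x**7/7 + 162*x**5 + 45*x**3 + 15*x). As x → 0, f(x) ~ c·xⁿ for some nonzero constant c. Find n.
13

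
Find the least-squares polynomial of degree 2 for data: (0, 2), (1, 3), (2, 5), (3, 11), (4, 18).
73/35 + (-4/7)x + (8/7)x²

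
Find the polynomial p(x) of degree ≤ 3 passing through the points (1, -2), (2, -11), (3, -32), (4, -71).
-x**3 - 2*x + 1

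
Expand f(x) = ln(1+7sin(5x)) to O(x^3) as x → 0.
35*x - 1225*x**2/2 + O(x**3)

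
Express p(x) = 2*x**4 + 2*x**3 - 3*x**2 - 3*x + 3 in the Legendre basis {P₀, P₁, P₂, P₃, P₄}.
(12/5)P₀ + (-9/5)P₁ + (-6/7)P₂ + (4/5)P₃ + (16/35)P₄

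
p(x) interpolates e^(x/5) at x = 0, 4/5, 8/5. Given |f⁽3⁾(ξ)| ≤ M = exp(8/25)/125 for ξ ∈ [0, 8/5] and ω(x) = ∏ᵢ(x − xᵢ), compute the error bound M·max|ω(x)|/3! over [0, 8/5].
64*sqrt(3)*exp(8/25)/421875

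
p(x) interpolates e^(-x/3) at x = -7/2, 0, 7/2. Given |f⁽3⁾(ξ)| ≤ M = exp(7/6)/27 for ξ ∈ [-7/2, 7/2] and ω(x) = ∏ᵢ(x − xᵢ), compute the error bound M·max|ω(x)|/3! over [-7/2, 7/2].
343*sqrt(3)*exp(7/6)/5832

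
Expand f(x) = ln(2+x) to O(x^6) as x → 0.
log(2) + x/2 - x**2/8 + x**3/24 - x**4/64 + x**5/160 + O(x**6)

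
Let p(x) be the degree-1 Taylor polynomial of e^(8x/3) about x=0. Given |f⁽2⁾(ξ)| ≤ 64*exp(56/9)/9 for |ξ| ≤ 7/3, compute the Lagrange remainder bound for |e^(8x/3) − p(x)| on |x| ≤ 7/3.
1568*exp(56/9)/81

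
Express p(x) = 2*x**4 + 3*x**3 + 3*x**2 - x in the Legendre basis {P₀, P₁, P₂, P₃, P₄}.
(7/5)P₀ + (4/5)P₁ + (22/7)P₂ + (6/5)P₃ + (16/35)P₄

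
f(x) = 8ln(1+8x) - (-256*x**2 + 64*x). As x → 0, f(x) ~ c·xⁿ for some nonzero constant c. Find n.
3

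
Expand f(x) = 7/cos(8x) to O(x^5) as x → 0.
7 + 224*x**2 + 17920*x**4/3 + O(x**5)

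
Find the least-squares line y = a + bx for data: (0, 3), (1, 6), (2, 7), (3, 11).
a = 3, b = 5/2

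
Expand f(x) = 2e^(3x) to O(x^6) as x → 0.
2 + 6*x + 9*x**2 + 9*x**3 + 27*x**4/4 + 81*x**5/20 + O(x**6)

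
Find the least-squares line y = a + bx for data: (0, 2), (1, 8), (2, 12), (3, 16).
a = 13/5, b = 23/5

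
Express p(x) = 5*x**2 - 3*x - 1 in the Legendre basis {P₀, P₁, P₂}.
(2/3)P₀ + (-3)P₁ + (10/3)P₂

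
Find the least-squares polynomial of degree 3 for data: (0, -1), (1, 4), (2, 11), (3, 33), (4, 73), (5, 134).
-38/63 + (845/378)x + (17/126)x² + (26/27)x³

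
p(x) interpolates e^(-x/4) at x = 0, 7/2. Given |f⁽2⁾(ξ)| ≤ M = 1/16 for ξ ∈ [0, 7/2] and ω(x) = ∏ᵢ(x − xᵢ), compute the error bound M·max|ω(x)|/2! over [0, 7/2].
49/512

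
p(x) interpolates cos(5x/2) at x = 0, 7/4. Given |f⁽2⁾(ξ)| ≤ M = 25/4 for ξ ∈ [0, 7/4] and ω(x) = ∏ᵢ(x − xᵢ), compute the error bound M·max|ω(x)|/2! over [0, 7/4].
1225/512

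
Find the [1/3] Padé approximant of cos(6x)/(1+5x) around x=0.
(1 - 3*x)/(36*x**3 + 3*x**2 + 2*x + 1)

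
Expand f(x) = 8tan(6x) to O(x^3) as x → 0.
48*x + O(x**3)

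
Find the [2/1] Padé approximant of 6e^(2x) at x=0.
(4*x**2 + 8*x + 6)/(1 - 2*x/3)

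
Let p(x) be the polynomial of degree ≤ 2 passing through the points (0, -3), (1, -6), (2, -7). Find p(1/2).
-19/4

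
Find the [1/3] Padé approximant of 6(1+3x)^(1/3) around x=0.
(15*x + 6)/(x**3/3 - x**2/2 + 3*x/2 + 1)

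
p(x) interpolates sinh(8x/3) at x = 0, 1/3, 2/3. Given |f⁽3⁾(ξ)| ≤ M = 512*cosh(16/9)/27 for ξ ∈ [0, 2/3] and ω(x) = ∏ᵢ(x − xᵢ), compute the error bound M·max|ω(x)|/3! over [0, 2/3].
512*sqrt(3)*cosh(16/9)/19683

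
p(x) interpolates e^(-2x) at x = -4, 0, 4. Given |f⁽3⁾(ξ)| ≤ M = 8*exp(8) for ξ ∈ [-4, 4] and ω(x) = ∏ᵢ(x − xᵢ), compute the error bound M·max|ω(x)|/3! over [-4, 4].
512*sqrt(3)*exp(8)/27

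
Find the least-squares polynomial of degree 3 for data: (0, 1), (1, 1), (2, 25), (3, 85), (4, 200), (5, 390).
29/42 + (-857/252)x + (151/84)x² + (26/9)x³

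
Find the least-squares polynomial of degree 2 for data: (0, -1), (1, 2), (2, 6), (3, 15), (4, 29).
-19/35 + (-29/70)x + (27/14)x²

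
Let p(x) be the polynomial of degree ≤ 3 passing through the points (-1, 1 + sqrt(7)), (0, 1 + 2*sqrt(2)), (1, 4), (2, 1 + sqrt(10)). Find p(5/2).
-89/16 - 5*sqrt(7)/16 + 21*sqrt(2)/8 + 35*sqrt(10)/16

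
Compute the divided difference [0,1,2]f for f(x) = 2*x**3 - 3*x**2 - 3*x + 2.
3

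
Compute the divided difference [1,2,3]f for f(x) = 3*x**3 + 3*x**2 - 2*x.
21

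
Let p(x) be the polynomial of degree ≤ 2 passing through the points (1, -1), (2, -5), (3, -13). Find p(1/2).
-1/2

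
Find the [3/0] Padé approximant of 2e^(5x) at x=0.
125*x**3/3 + 25*x**2 + 10*x + 2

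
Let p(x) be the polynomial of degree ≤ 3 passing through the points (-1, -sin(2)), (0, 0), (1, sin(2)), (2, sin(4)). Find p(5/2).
-15*sin(2)/8 + 35*sin(4)/16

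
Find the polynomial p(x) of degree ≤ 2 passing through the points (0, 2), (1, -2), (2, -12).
-3*x**2 - x + 2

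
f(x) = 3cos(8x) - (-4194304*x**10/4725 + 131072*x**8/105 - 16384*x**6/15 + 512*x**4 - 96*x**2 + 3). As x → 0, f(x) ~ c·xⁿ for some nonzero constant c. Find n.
12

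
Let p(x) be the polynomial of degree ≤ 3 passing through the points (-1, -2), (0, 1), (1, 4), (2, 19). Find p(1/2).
7/4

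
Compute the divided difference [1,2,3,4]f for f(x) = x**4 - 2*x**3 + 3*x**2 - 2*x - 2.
8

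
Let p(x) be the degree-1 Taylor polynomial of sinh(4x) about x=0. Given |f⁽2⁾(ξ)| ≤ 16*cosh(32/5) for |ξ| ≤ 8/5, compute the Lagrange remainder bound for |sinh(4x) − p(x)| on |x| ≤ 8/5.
512*cosh(32/5)/25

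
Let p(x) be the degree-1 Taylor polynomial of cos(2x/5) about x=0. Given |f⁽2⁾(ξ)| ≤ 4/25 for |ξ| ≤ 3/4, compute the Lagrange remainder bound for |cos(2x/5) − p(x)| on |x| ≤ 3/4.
9/200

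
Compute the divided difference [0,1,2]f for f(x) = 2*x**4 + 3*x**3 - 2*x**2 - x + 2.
21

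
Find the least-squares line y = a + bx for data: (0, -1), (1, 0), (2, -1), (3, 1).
a = -1, b = 1/2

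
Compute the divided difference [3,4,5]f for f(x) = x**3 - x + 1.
12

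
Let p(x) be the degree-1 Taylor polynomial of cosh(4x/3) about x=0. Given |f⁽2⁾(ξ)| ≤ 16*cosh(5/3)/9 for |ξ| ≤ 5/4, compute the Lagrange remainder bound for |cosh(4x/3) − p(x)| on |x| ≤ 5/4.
25*cosh(5/3)/18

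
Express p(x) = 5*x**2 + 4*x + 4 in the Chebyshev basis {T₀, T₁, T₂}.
(13/2)T₀ + (4)T₁ + (5/2)T₂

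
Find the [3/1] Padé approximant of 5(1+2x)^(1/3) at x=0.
(-40*x**3/81 + 20*x**2/9 + 10*x + 5)/(4*x/3 + 1)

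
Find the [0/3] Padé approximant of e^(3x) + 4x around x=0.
1/(-569*x**3/2 + 89*x**2/2 - 7*x + 1)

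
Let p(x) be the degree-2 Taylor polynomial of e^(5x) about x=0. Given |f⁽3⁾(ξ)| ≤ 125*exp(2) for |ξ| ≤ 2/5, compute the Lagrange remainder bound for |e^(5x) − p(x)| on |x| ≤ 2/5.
4*exp(2)/3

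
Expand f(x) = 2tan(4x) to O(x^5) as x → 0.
8*x + 128*x**3/3 + O(x**5)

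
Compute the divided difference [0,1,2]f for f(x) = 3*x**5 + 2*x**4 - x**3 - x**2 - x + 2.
55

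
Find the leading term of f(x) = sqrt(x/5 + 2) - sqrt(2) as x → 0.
sqrt(2)*x/20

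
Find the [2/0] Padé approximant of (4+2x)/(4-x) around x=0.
3*x**2/16 + 3*x/4 + 1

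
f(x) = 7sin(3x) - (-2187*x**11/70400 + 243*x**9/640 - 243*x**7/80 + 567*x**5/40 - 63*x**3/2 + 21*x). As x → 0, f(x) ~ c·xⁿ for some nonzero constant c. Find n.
13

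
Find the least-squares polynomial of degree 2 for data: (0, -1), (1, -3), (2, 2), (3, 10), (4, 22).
-48/35 + (-207/70)x + (31/14)x²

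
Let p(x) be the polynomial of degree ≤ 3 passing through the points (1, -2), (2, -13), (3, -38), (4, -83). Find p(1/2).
1/8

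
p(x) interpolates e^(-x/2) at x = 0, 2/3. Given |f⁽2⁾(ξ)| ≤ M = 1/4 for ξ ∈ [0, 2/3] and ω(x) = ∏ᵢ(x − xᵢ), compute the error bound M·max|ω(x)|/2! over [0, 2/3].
1/72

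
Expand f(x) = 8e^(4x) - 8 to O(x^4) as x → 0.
32*x + 64*x**2 + 256*x**3/3 + O(x**4)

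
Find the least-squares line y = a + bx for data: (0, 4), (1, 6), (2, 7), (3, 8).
a = 43/10, b = 13/10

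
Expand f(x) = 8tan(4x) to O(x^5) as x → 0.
32*x + 512*x**3/3 + O(x**5)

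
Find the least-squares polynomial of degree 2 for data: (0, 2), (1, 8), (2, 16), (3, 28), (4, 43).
15/7 + (137/35)x + (11/7)x²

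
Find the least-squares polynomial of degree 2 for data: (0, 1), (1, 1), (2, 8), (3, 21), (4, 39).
4/5 + (-12/5)x + (3)x²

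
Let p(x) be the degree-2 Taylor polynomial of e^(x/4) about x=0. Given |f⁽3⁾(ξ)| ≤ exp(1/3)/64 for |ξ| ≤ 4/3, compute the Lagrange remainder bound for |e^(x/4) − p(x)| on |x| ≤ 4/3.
exp(1/3)/162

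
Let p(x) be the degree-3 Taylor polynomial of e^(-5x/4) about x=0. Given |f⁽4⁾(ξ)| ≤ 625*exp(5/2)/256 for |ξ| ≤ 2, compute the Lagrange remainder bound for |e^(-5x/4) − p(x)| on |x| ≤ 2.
625*exp(5/2)/384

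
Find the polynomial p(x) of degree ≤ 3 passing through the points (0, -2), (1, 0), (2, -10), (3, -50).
-3*x**3 + 3*x**2 + 2*x - 2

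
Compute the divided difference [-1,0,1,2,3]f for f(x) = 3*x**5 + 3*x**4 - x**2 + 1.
18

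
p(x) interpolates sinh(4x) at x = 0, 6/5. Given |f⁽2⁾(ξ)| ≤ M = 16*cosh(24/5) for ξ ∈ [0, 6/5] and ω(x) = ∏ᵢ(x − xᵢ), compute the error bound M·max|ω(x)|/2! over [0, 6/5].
72*cosh(24/5)/25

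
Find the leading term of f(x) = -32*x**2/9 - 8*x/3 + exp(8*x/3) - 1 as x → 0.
256*x**3/81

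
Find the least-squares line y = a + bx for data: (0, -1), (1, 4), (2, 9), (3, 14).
a = -1, b = 5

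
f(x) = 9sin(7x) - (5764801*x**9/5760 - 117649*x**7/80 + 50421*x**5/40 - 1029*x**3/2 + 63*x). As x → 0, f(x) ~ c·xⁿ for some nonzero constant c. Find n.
11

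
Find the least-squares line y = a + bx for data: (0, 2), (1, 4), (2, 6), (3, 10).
a = 8/5, b = 13/5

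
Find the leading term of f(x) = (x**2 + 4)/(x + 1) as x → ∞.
x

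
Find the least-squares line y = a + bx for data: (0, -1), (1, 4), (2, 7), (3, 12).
a = -4/5, b = 21/5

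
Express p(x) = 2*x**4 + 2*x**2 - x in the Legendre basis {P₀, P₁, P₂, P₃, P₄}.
(16/15)P₀ - P₁ + (52/21)P₂ + (16/35)P₄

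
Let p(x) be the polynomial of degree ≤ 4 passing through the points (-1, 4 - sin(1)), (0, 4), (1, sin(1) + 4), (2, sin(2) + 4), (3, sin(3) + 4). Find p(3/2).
-5*sin(3)/128 + 15*sin(2)/32 + 87*sin(1)/128 + 4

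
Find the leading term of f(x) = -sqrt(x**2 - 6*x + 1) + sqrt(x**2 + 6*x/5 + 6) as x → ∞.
18/5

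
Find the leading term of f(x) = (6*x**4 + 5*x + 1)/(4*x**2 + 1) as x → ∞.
3*x**2/2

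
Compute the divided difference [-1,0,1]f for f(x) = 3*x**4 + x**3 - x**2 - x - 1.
2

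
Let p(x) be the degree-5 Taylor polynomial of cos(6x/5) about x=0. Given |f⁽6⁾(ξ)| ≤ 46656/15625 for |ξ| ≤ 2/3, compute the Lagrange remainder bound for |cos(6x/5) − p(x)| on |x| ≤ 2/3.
256/703125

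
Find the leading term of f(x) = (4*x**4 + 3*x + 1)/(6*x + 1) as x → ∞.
2*x**3/3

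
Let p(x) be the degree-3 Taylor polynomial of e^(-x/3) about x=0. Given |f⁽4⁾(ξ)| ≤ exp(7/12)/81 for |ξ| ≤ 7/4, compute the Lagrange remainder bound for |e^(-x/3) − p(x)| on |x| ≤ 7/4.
2401*exp(7/12)/497664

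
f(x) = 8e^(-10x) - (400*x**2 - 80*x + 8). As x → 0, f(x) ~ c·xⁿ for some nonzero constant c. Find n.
3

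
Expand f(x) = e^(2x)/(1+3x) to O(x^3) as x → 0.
1 - x + 5*x**2 + O(x**3)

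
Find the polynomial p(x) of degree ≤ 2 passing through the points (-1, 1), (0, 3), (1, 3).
-x**2 + x + 3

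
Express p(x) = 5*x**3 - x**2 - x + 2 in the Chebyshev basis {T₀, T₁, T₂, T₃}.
(3/2)T₀ + (11/4)T₁ + (-1/2)T₂ + (5/4)T₃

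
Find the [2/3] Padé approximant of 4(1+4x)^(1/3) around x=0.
(224*x**2/9 + 64*x/3 + 4)/(-32*x**3/81 + 8*x**2/3 + 4*x + 1)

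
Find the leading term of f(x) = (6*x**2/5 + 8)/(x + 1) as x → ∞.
6*x/5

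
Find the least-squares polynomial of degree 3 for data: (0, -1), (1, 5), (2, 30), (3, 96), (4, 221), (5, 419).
-5/7 + (1/14)x + (25/14)x² + (3)x³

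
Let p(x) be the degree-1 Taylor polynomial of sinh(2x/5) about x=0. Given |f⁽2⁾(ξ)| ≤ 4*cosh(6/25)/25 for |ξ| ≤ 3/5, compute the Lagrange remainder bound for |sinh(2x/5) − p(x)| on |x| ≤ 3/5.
18*cosh(6/25)/625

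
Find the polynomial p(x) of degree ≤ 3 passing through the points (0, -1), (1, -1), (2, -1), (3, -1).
-1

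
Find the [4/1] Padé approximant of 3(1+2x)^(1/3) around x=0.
(16*x**4/81 - 64*x**3/135 + 8*x**2/5 + 32*x/5 + 3)/(22*x/15 + 1)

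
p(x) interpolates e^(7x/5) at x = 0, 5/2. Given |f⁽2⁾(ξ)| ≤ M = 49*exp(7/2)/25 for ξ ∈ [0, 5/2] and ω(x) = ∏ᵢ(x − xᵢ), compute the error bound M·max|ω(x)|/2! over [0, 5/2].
49*exp(7/2)/32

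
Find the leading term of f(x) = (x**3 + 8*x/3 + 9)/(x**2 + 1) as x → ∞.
x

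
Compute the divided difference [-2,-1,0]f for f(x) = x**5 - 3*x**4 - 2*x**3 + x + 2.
-30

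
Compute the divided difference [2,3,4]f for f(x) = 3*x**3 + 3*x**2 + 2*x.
30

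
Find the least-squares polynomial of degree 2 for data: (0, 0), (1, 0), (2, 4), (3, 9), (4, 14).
-3/7 + (39/70)x + (11/14)x²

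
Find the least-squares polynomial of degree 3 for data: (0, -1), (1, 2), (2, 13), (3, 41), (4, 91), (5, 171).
-59/63 + (209/378)x + (247/252)x² + (125/108)x³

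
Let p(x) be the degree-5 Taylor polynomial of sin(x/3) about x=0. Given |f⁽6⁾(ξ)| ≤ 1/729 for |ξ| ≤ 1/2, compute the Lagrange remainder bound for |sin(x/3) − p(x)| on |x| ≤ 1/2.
1/33592320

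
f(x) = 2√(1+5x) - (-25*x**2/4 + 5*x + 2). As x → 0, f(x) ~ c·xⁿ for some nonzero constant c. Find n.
3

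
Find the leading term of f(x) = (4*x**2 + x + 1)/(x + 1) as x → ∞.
4*x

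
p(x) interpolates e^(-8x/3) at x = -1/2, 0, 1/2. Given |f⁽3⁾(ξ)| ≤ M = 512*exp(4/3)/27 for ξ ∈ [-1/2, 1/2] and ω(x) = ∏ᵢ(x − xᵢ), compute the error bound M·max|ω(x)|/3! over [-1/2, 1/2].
64*sqrt(3)*exp(4/3)/729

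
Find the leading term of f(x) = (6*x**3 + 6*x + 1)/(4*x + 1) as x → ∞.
3*x**2/2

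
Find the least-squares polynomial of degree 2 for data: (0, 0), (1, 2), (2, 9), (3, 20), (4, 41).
2/5 + (-2)x + (3)x²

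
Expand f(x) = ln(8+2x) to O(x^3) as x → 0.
log(8) + x/4 - x**2/32 + O(x**3)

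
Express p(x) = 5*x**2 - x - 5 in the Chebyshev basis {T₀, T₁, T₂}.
(-5/2)T₀ - T₁ + (5/2)T₂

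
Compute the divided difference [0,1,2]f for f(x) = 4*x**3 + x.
12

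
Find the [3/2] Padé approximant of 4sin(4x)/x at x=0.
(16 - 448*x**2/15)/(4*x**2/5 + 1)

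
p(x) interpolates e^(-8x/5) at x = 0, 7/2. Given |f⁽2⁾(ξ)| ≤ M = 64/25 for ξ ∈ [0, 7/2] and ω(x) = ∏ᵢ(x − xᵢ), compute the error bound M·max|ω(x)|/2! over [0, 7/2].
98/25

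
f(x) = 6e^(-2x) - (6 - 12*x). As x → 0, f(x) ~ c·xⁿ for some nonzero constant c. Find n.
2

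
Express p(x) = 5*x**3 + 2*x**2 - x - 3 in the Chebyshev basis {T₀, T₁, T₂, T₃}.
(-2)T₀ + (11/4)T₁ + T₂ + (5/4)T₃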